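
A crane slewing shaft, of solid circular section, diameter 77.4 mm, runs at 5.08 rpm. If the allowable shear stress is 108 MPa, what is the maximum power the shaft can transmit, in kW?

5.23 kW

J = πd⁴/32 = π(0.0774)⁴/32 = 3.523×10^-6 m⁴.
T_max = τ_allow·J/r = 1.08×10^8 × 3.523×10^-6 / 0.0387 = 9833 N·m.
ω = 2π·5.08/60 = 0.5320 rad/s, so P_max = T_max·ω = 5231 W.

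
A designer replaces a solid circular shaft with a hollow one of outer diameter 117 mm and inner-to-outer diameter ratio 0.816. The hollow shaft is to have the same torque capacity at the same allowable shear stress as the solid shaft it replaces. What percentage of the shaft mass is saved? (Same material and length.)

50.6 %

Equal τ_max and T ⇒ the solid shaft needs d_s³ = d_o³(1−k⁴), so d_s = 117·(1−0.816⁴)^(1/3) = 96.24 mm.
Area ratio A_h/A_s = d_o²(1−k²)/d_s² = (1−k²)/(1−k⁴)^(2/3) = 0.4938.
Mass saving = 1 − 0.4938 = 50.6 %.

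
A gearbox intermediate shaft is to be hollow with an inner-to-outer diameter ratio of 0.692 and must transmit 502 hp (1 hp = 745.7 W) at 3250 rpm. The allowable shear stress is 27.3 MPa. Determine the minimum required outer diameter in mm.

ω = 2π·3250/60 = 340.3 rad/s, so T = P/ω = 502×745.7 / 340.3 = 1100 N·m.
For a hollow shaft with d_i/d_o = 0.692: τ_max = 16T/(π d_o³ (1−k⁴)), so d_o = [16T/(π τ_allow (1−k⁴))]^(1/3) = [16·1100/(π·2.73×10^7·0.7707)]^(1/3) = 0.06433 m.

64.3 mm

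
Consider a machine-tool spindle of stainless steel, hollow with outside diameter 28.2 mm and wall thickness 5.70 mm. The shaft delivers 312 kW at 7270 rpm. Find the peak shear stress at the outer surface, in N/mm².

ω = 2π·7270/60 = 761.3 rad/s, so T = P/ω = 312×10³ / 761.3 = 409.8 N·m.
J = π(d_o⁴ − d_i⁴)/32 = π(0.0282⁴ − 0.0168⁴)/32 = 5.427×10^-8 m⁴.
τ_max = T·r/J = 409.8 × 0.0141 / 5.427×10^-8 = 1.065×10^8 Pa.

106 N/mm²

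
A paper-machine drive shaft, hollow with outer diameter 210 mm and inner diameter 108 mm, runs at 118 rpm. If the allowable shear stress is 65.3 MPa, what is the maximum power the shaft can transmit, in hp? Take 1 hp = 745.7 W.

J = π(d_o⁴ − d_i⁴)/32 = π(0.210⁴ − 0.108⁴)/32 = 1.776×10^-4 m⁴.
T_max = τ_allow·J/r = 6.53×10^7 × 1.776×10^-4 / 0.105 = 110400 N·m.
ω = 2π·118/60 = 12.36 rad/s, so P_max = T_max·ω = 1.365×10^6 W.

1830 hp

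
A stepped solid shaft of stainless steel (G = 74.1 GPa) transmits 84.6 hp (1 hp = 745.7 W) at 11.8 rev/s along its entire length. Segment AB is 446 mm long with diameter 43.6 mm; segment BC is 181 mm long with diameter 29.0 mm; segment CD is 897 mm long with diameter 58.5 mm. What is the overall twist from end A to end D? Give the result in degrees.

3.06°

ω = 2π·11.8 = 74.14 rad/s, so T = P/ω = 84.6×745.7 / 74.14 = 850.9 N·m.
J_AB = π(0.0436)⁴/32 = 3.55×10^-7 m⁴; J_BC = π(0.0290)⁴/32 = 6.94×10^-8 m⁴; J_CD = π(0.0585)⁴/32 = 1.15×10^-6 m⁴.
θ = (T/G)·Σ L_i/J_i = (850.9/74.1×10⁹)·(0.446/3.55×10^-7 + 0.181/6.94×10^-8 + 0.897/1.15×10^-6) = 0.05333 rad.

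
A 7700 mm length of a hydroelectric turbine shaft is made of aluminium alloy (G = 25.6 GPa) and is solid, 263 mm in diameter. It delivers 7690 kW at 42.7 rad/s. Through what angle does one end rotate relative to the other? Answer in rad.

0.115 rad

ω = 42.7 rad/s, so T = P/ω = 7690×10³ / 42.70 = 180100 N·m.
J = πd⁴/32 = π(0.263)⁴/32 = 4.697×10^-4 m⁴.
θ = T·L/(G·J) = 180100 × 7.70 / (25.6×10⁹ × 4.697×10^-4) = 0.1153 rad.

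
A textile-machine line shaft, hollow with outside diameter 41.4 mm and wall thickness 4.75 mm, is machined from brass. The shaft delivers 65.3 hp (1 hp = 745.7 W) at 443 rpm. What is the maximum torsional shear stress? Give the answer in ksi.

16.9 ksi

ω = 2π·443/60 = 46.39 rad/s, so T = P/ω = 65.3×745.7 / 46.39 = 1050 N·m.
J = π(d_o⁴ − d_i⁴)/32 = π(0.0414⁴ − 0.0319⁴)/32 = 1.867×10^-7 m⁴.
τ_max = T·r/J = 1050 × 0.0207 / 1.867×10^-7 = 1.164×10^8 Pa.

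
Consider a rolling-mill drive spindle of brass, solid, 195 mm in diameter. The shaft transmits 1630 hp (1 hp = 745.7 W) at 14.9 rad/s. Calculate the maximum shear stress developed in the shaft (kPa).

ω = 14.9 rad/s, so T = P/ω = 1630×745.7 / 14.90 = 81580 N·m.
J = πd⁴/32 = π(0.195)⁴/32 = 1.420×10^-4 m⁴.
τ_max = T·r/J = 81580 × 0.0975 / 1.420×10^-4 = 5.603×10^7 Pa.

56000 kPa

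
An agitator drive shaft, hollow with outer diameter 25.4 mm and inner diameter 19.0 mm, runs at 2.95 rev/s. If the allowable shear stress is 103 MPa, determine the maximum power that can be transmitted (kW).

J = π(d_o⁴ − d_i⁴)/32 = π(0.0254⁴ − 0.0190⁴)/32 = 2.807×10^-8 m⁴.
T_max = τ_allow·J/r = 1.03×10^8 × 2.807×10^-8 / 0.0127 = 227.6 N·m.
ω = 2π·2.95 = 18.54 rad/s, so P_max = T_max·ω = 4220 W.

4.22 kW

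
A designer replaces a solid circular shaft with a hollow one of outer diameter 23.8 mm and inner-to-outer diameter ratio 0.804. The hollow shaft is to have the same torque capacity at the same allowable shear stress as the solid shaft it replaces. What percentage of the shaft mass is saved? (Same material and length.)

49.3 %

Equal τ_max and T ⇒ the solid shaft needs d_s³ = d_o³(1−k⁴), so d_s = 23.8·(1−0.804⁴)^(1/3) = 19.87 mm.
Area ratio A_h/A_s = d_o²(1−k²)/d_s² = (1−k²)/(1−k⁴)^(2/3) = 0.5072.
Mass saving = 1 − 0.5072 = 49.3 %.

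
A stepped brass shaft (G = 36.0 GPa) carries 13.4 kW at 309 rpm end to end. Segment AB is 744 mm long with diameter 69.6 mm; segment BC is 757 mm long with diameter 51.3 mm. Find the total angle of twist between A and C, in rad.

0.0165 rad

ω = 2π·309/60 = 32.36 rad/s, so T = P/ω = 13.4×10³ / 32.36 = 414.1 N·m.
J_AB = π(0.0696)⁴/32 = 2.30×10^-6 m⁴; J_BC = π(0.0513)⁴/32 = 6.80×10^-7 m⁴.
θ = (T/G)·Σ L_i/J_i = (414.1/36.0×10⁹)·(0.744/2.30×10^-6 + 0.757/6.80×10^-7) = 0.01652 rad.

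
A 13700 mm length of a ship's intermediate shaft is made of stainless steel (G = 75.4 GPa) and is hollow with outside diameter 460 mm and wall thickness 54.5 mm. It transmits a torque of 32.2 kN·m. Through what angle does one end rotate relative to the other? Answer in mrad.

2.01 mrad

J = π(d_o⁴ − d_i⁴)/32 = π(0.460⁴ − 0.351⁴)/32 = 2.906×10^-3 m⁴.
θ = T·L/(G·J) = 32200 × 13.7 / (75.4×10⁹ × 2.906×10^-3) = 2.014×10^-3 rad.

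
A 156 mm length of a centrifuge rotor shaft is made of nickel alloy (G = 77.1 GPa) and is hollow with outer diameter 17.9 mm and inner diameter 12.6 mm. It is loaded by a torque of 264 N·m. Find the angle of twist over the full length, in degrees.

4.02°

J = π(d_o⁴ − d_i⁴)/32 = π(0.0179⁴ − 0.0126⁴)/32 = 7.604×10^-9 m⁴.
θ = T·L/(G·J) = 264.0 × 0.156 / (77.1×10⁹ × 7.604×10^-9) = 0.07024 rad.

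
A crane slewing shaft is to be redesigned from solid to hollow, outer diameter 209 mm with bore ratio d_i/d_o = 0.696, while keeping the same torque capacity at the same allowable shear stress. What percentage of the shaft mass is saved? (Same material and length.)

Equal τ_max and T ⇒ the solid shaft needs d_s³ = d_o³(1−k⁴), so d_s = 209·(1−0.696⁴)^(1/3) = 191.2 mm.
Area ratio A_h/A_s = d_o²(1−k²)/d_s² = (1−k²)/(1−k⁴)^(2/3) = 0.6162.
Mass saving = 1 − 0.6162 = 38.4 %.

38.4 %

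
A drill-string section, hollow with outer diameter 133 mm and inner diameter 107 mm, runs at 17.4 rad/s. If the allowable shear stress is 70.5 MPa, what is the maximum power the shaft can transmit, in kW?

J = π(d_o⁴ − d_i⁴)/32 = π(0.133⁴ − 0.107⁴)/32 = 1.785×10^-5 m⁴.
T_max = τ_allow·J/r = 7.05×10^7 × 1.785×10^-5 / 0.0665 = 18920 N·m.
ω = 17.4 rad/s, so P_max = T_max·ω = 3.293×10^5 W.

329 kW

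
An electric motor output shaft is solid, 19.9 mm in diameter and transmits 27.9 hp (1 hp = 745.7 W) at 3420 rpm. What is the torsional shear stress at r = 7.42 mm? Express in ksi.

ω = 2π·3420/60 = 358.1 rad/s, so T = P/ω = 27.9×745.7 / 358.1 = 58.09 N·m.
J = πd⁴/32 = π(0.0199)⁴/32 = 1.540×10^-8 m⁴.
Shear stress varies linearly with radius: τ = T·r/J = 58.09 × 0.00742 / 1.540×10^-8 = 2.800×10^7 Pa.

4.06 ksi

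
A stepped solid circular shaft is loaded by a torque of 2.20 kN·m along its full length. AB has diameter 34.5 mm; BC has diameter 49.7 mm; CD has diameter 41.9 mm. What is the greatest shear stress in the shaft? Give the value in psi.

39600 psi

Under the same torque, τ_max = 16T/(πd³) is largest where d is smallest — segment AB (d = 34.5 mm).
τ_max = 16·2200/(π·(0.0345)³) = 2.729×10^8 Pa.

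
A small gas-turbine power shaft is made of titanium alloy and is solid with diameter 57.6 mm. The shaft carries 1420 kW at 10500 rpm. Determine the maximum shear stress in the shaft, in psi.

4990 psi

ω = 2π·10500/60 = 1100 rad/s, so T = P/ω = 1420×10³ / 1100 = 1291 N·m.
J = πd⁴/32 = π(0.0576)⁴/32 = 1.081×10^-6 m⁴.
τ_max = T·r/J = 1291 × 0.0288 / 1.081×10^-6 = 3.442×10^7 Pa.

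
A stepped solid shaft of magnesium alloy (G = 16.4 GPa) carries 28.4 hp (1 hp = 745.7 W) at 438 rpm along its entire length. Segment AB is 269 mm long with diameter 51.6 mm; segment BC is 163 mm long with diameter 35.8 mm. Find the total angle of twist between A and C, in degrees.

2.25°

ω = 2π·438/60 = 45.87 rad/s, so T = P/ω = 28.4×745.7 / 45.87 = 461.7 N·m.
J_AB = π(0.0516)⁴/32 = 6.96×10^-7 m⁴; J_BC = π(0.0358)⁴/32 = 1.61×10^-7 m⁴.
θ = (T/G)·Σ L_i/J_i = (461.7/16.4×10⁹)·(0.269/6.96×10^-7 + 0.163/1.61×10^-7) = 0.03934 rad.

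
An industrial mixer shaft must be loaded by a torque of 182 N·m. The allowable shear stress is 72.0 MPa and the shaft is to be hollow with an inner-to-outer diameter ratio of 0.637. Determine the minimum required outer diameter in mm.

For a hollow shaft with d_i/d_o = 0.637: τ_max = 16T/(π d_o³ (1−k⁴)), so d_o = [16T/(π τ_allow (1−k⁴))]^(1/3) = [16·182.0/(π·7.20×10^7·0.8354)]^(1/3) = 0.02489 m.

24.9 mm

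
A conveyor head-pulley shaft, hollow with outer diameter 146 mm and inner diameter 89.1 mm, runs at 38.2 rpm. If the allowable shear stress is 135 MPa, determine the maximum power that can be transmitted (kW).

J = π(d_o⁴ − d_i⁴)/32 = π(0.146⁴ − 0.0891⁴)/32 = 3.842×10^-5 m⁴.
T_max = τ_allow·J/r = 1.35×10^8 × 3.842×10^-5 / 0.0730 = 71050 N·m.
ω = 2π·38.2/60 = 4.000 rad/s, so P_max = T_max·ω = 2.842×10^5 W.

284 kW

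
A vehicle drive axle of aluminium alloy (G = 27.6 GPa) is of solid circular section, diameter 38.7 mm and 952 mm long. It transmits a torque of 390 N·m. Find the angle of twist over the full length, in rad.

J = πd⁴/32 = π(0.0387)⁴/32 = 2.202×10^-7 m⁴.
θ = T·L/(G·J) = 390.0 × 0.952 / (27.6×10⁹ × 2.202×10^-7) = 0.06109 rad.

0.0611 rad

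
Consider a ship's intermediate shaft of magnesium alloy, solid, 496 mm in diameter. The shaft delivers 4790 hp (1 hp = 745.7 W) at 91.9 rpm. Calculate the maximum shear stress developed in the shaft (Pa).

1.55e7 Pa

ω = 2π·91.9/60 = 9.624 rad/s, so T = P/ω = 4790×745.7 / 9.624 = 371200 N·m.
J = πd⁴/32 = π(0.496)⁴/32 = 5.942×10^-3 m⁴.
τ_max = T·r/J = 371200 × 0.248 / 5.942×10^-3 = 1.549×10^7 Pa.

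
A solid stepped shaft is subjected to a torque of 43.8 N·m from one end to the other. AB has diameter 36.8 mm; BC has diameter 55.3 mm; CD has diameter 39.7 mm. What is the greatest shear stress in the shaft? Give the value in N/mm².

4.48 N/mm²

Under the same torque, τ_max = 16T/(πd³) is largest where d is smallest — segment AB (d = 36.8 mm).
τ_max = 16·43.80/(π·(0.0368)³) = 4.476×10^6 Pa.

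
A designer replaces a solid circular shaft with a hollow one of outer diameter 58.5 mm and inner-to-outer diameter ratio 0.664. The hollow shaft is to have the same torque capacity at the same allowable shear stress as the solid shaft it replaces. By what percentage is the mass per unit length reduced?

35.4 %

Equal τ_max and T ⇒ the solid shaft needs d_s³ = d_o³(1−k⁴), so d_s = 58.5·(1−0.664⁴)^(1/3) = 54.43 mm.
Area ratio A_h/A_s = d_o²(1−k²)/d_s² = (1−k²)/(1−k⁴)^(2/3) = 0.6458.
Mass saving = 1 − 0.6458 = 35.4 %.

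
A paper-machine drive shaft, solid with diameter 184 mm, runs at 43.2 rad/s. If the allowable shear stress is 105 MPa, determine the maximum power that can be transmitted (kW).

J = πd⁴/32 = π(0.184)⁴/32 = 1.125×10^-4 m⁴.
T_max = τ_allow·J/r = 1.05×10^8 × 1.125×10^-4 / 0.0920 = 128400 N·m.
ω = 43.2 rad/s, so P_max = T_max·ω = 5.548×10^6 W.

5550 kW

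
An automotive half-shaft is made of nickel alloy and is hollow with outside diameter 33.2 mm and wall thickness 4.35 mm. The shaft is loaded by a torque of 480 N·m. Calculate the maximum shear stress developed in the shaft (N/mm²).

95.0 N/mm²

J = π(d_o⁴ − d_i⁴)/32 = π(0.0332⁴ − 0.0245⁴)/32 = 8.390×10^-8 m⁴.
τ_max = T·r/J = 480.0 × 0.0166 / 8.390×10^-8 = 9.497×10^7 Pa.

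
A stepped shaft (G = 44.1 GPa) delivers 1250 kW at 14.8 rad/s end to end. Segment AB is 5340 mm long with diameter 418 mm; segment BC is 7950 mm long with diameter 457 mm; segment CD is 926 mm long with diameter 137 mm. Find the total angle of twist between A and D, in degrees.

3.34°

ω = 14.8 rad/s, so T = P/ω = 1250×10³ / 14.80 = 84460 N·m.
J_AB = π(0.418)⁴/32 = 3.00×10^-3 m⁴; J_BC = π(0.457)⁴/32 = 4.28×10^-3 m⁴; J_CD = π(0.137)⁴/32 = 3.46×10^-5 m⁴.
θ = (T/G)·Σ L_i/J_i = (84460/44.1×10⁹)·(5.34/3.00×10^-3 + 7.95/4.28×10^-3 + 0.926/3.46×10^-5) = 0.05825 rad.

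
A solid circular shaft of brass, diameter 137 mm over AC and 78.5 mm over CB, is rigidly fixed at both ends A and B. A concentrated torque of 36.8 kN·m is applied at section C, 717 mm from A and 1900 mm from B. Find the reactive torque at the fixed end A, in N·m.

35400 N·m

Compatibility: T_A·a/J_AC = T_B·b/J_CB with T_A + T_B = T₀.
J_AC = 3.46×10^-5 m⁴, J_CB = 3.73×10^-6 m⁴, so T_A = T₀·(J_AC/a)/((J_AC/a)+(J_CB/b)) = 35360 N·m, T_B = 1438 N·m.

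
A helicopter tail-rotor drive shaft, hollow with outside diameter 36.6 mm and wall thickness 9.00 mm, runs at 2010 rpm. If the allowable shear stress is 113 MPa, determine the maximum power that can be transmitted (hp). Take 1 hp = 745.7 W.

287 hp

J = π(d_o⁴ − d_i⁴)/32 = π(0.0366⁴ − 0.0186⁴)/32 = 1.644×10^-7 m⁴.
T_max = τ_allow·J/r = 1.13×10^8 × 1.644×10^-7 / 0.0183 = 1015 N·m.
ω = 2π·2010/60 = 210.5 rad/s, so P_max = T_max·ω = 2.137×10^5 W.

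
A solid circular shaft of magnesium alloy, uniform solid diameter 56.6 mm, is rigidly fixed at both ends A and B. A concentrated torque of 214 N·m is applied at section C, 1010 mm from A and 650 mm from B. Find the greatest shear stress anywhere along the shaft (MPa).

3.66 MPa

With uniform GJ and both ends fixed, compatibility θ_AC = θ_CB gives T_A·a = T_B·b, together with T_A + T_B = T₀.
T_A = T₀·b/(a+b) = 214.0·650/1660 = 83.80 N·m; T_B = 130.2 N·m.
τ in each portion: τ_AC = 2.35×10^6 Pa, τ_CB = 3.66×10^6 Pa; maximum is in CB.
τ_max = T_CB·r/J = 130.2·0.0283/1.01×10^-6 = 3.657×10^6 Pa.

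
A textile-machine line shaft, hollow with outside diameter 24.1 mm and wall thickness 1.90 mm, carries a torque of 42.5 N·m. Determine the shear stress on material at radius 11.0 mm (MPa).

J = π(d_o⁴ − d_i⁴)/32 = π(0.0241⁴ − 0.0203⁴)/32 = 1.645×10^-8 m⁴.
Shear stress varies linearly with radius: τ = T·r/J = 42.50 × 0.0110 / 1.645×10^-8 = 2.843×10^7 Pa.

28.4 MPa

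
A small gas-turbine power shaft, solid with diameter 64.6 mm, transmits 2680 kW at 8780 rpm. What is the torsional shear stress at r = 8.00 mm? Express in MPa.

ω = 2π·8780/60 = 919.4 rad/s, so T = P/ω = 2680×10³ / 919.4 = 2915 N·m.
J = πd⁴/32 = π(0.0646)⁴/32 = 1.710×10^-6 m⁴.
Shear stress varies linearly with radius: τ = T·r/J = 2915 × 0.00800 / 1.710×10^-6 = 1.364×10^7 Pa.

13.6 MPa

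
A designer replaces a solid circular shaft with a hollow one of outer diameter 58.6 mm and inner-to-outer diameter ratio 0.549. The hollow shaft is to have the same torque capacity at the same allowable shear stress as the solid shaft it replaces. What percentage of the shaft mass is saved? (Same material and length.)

25.6 %

Equal τ_max and T ⇒ the solid shaft needs d_s³ = d_o³(1−k⁴), so d_s = 58.6·(1−0.549⁴)^(1/3) = 56.77 mm.
Area ratio A_h/A_s = d_o²(1−k²)/d_s² = (1−k²)/(1−k⁴)^(2/3) = 0.7444.
Mass saving = 1 − 0.7444 = 25.6 %.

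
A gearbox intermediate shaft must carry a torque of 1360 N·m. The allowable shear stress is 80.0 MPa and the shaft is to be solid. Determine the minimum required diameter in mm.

44.2 mm

For a solid shaft τ_max = 16T/(πd³), so d = (16T/(π τ_allow))^(1/3) = (16·1360/(π·8.00×10^7))^(1/3) = 0.04424 m.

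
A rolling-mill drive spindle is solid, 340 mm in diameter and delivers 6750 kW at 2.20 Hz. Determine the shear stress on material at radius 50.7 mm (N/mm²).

18.9 N/mm²

ω = 2π·2.20 = 13.82 rad/s, so T = P/ω = 6750×10³ / 13.82 = 488300 N·m.
J = πd⁴/32 = π(0.340)⁴/32 = 1.312×10^-3 m⁴.
Shear stress varies linearly with radius: τ = T·r/J = 488300 × 0.0507 / 1.312×10^-3 = 1.887×10^7 Pa.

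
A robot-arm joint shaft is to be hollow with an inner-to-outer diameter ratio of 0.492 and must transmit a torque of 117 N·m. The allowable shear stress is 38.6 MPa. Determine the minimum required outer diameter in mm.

For a hollow shaft with d_i/d_o = 0.492: τ_max = 16T/(π d_o³ (1−k⁴)), so d_o = [16T/(π τ_allow (1−k⁴))]^(1/3) = [16·117.0/(π·3.86×10^7·0.9414)]^(1/3) = 0.02541 m.

25.4 mm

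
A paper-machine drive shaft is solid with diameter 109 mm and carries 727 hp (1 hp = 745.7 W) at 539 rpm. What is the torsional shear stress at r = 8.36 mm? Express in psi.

840 psi

ω = 2π·539/60 = 56.44 rad/s, so T = P/ω = 727×745.7 / 56.44 = 9605 N·m.
J = πd⁴/32 = π(0.109)⁴/32 = 1.386×10^-5 m⁴.
Shear stress varies linearly with radius: τ = T·r/J = 9605 × 0.00836 / 1.386×10^-5 = 5.794×10^6 Pa.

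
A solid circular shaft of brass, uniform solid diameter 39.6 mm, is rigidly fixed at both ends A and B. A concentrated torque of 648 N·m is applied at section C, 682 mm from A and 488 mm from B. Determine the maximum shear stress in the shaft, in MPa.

31.0 MPa

With uniform GJ and both ends fixed, compatibility θ_AC = θ_CB gives T_A·a = T_B·b, together with T_A + T_B = T₀.
T_A = T₀·b/(a+b) = 648.0·488/1170 = 270.3 N·m; T_B = 377.7 N·m.
τ in each portion: τ_AC = 2.22×10^7 Pa, τ_CB = 3.10×10^7 Pa; maximum is in CB.
τ_max = T_CB·r/J = 377.7·0.0198/2.41×10^-7 = 3.098×10^7 Pa.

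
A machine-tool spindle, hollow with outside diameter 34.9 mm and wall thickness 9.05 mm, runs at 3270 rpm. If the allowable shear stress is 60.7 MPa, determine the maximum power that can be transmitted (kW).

J = π(d_o⁴ − d_i⁴)/32 = π(0.0349⁴ − 0.0168⁴)/32 = 1.378×10^-7 m⁴.
T_max = τ_allow·J/r = 6.07×10^7 × 1.378×10^-7 / 0.0175 = 479.4 N·m.
ω = 2π·3270/60 = 342.4 rad/s, so P_max = T_max·ω = 1.642×10^5 W.

164 kW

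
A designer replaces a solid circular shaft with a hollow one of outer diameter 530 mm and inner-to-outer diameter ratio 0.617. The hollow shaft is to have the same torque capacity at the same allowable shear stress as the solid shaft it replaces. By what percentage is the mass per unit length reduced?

31.3 %

Equal τ_max and T ⇒ the solid shaft needs d_s³ = d_o³(1−k⁴), so d_s = 530·(1−0.617⁴)^(1/3) = 503.0 mm.
Area ratio A_h/A_s = d_o²(1−k²)/d_s² = (1−k²)/(1−k⁴)^(2/3) = 0.6874.
Mass saving = 1 − 0.6874 = 31.3 %.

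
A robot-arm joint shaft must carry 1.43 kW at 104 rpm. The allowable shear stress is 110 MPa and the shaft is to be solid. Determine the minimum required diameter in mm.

ω = 2π·104/60 = 10.89 rad/s, so T = P/ω = 1.43×10³ / 10.89 = 131.3 N·m.
For a solid shaft τ_max = 16T/(πd³), so d = (16T/(π τ_allow))^(1/3) = (16·131.3/(π·1.10×10^8))^(1/3) = 0.01825 m.

18.3 mm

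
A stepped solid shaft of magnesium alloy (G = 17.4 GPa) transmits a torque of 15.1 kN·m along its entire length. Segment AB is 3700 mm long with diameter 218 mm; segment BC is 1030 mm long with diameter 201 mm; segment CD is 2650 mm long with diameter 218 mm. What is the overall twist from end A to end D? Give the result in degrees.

J_AB = π(0.218)⁴/32 = 2.22×10^-4 m⁴; J_BC = π(0.201)⁴/32 = 1.60×10^-4 m⁴; J_CD = π(0.218)⁴/32 = 2.22×10^-4 m⁴.
θ = (T/G)·Σ L_i/J_i = (15100/17.4×10⁹)·(3.70/2.22×10^-4 + 1.03/1.60×10^-4 + 2.65/2.22×10^-4) = 0.03043 rad.

1.74°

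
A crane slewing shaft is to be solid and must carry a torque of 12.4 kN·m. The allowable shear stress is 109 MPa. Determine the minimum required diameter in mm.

83.4 mm

For a solid shaft τ_max = 16T/(πd³), so d = (16T/(π τ_allow))^(1/3) = (16·12400/(π·1.09×10^8))^(1/3) = 0.08337 m.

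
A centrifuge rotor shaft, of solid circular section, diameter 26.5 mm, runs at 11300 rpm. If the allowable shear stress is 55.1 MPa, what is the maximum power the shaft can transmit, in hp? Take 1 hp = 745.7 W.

319 hp

J = πd⁴/32 = π(0.0265)⁴/32 = 4.842×10^-8 m⁴.
T_max = τ_allow·J/r = 5.51×10^7 × 4.842×10^-8 / 0.0132 = 201.3 N·m.
ω = 2π·11300/60 = 1183 rad/s, so P_max = T_max·ω = 2.382×10^5 W.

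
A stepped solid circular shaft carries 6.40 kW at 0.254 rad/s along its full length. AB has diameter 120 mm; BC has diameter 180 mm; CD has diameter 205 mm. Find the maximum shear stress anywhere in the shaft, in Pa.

ω = 0.254 rad/s, so T = P/ω = 6.40×10³ / 0.2540 = 25200 N·m.
Under the same torque, τ_max = 16T/(πd³) is largest where d is smallest — segment AB (d = 120 mm).
τ_max = 16·25200/(π·(0.120)³) = 7.426×10^7 Pa.

7.43e7 Pa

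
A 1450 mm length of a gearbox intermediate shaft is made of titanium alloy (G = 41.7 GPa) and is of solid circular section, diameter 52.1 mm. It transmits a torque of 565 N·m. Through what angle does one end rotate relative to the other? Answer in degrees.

J = πd⁴/32 = π(0.0521)⁴/32 = 7.234×10^-7 m⁴.
θ = T·L/(G·J) = 565.0 × 1.45 / (41.7×10⁹ × 7.234×10^-7) = 0.02716 rad.

1.56°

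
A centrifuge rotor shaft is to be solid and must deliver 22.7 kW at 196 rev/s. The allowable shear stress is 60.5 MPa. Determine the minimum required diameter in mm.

11.6 mm

ω = 2π·196 = 1232 rad/s, so T = P/ω = 22.7×10³ / 1232 = 18.43 N·m.
For a solid shaft τ_max = 16T/(πd³), so d = (16T/(π τ_allow))^(1/3) = (16·18.43/(π·6.05×10^7))^(1/3) = 0.01158 m.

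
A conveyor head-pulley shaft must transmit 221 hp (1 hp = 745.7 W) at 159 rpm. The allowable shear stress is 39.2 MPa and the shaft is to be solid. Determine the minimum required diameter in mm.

ω = 2π·159/60 = 16.65 rad/s, so T = P/ω = 221×745.7 / 16.65 = 9898 N·m.
For a solid shaft τ_max = 16T/(πd³), so d = (16T/(π τ_allow))^(1/3) = (16·9898/(π·3.92×10^7))^(1/3) = 0.1087 m.

109 mm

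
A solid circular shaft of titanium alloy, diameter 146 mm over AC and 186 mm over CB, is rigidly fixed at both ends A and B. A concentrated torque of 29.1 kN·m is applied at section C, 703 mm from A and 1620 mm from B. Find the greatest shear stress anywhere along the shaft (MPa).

22.2 MPa

Compatibility: T_A·a/J_AC = T_B·b/J_CB with T_A + T_B = T₀.
J_AC = 4.46×10^-5 m⁴, J_CB = 1.18×10^-4 m⁴, so T_A = T₀·(J_AC/a)/((J_AC/a)+(J_CB/b)) = 13580 N·m, T_B = 15520 N·m.
τ in each portion: τ_AC = 2.22×10^7 Pa, τ_CB = 1.23×10^7 Pa; maximum is in AC.
τ_max = T_AC·r/J = 13580·0.0730/4.46×10^-5 = 2.222×10^7 Pa.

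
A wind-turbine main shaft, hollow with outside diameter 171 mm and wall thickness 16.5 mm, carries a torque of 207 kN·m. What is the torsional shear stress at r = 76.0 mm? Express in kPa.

J = π(d_o⁴ − d_i⁴)/32 = π(0.171⁴ − 0.138⁴)/32 = 4.834×10^-5 m⁴.
Shear stress varies linearly with radius: τ = T·r/J = 207000 × 0.0760 / 4.834×10^-5 = 3.255×10^8 Pa.

325000 kPa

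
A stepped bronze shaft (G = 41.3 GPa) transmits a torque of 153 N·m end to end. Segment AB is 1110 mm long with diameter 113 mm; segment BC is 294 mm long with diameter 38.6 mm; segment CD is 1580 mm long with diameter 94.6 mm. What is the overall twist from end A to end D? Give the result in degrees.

J_AB = π(0.113)⁴/32 = 1.60×10^-5 m⁴; J_BC = π(0.0386)⁴/32 = 2.18×10^-7 m⁴; J_CD = π(0.0946)⁴/32 = 7.86×10^-6 m⁴.
θ = (T/G)·Σ L_i/J_i = (153.0/41.3×10⁹)·(1.11/1.60×10^-5 + 0.294/2.18×10^-7 + 1.58/7.86×10^-6) = 5.999×10^-3 rad.

0.344°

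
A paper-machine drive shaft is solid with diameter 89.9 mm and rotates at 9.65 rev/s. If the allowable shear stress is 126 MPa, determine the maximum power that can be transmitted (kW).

1090 kW

J = πd⁴/32 = π(0.0899)⁴/32 = 6.413×10^-6 m⁴.
T_max = τ_allow·J/r = 1.26×10^8 × 6.413×10^-6 / 0.0450 = 17980 N·m.
ω = 2π·9.65 = 60.63 rad/s, so P_max = T_max·ω = 1.090×10^6 W.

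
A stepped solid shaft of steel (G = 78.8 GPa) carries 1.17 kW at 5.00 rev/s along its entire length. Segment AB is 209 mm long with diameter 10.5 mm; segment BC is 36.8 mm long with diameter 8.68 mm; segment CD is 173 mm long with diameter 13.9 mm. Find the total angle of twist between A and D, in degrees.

ω = 2π·5.00 = 31.42 rad/s, so T = P/ω = 1.17×10³ / 31.42 = 37.24 N·m.
J_AB = π(0.0105)⁴/32 = 1.19×10^-9 m⁴; J_BC = π(0.00868)⁴/32 = 5.57×10^-10 m⁴; J_CD = π(0.0139)⁴/32 = 3.66×10^-9 m⁴.
θ = (T/G)·Σ L_i/J_i = (37.24/78.8×10⁹)·(0.209/1.19×10^-9 + 0.0368/5.57×10^-10 + 0.173/3.66×10^-9) = 0.1363 rad.

7.81°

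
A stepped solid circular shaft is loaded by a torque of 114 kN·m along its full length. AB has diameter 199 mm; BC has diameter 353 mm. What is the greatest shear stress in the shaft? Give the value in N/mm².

73.7 N/mm²

Under the same torque, τ_max = 16T/(πd³) is largest where d is smallest — segment AB (d = 199 mm).
τ_max = 16·114000/(π·(0.199)³) = 7.367×10^7 Pa.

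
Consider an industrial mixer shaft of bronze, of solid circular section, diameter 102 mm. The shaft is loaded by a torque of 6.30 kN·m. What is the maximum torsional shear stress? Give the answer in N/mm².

30.2 N/mm²

J = πd⁴/32 = π(0.102)⁴/32 = 1.063×10^-5 m⁴.
τ_max = T·r/J = 6300 × 0.0510 / 1.063×10^-5 = 3.024×10^7 Pa.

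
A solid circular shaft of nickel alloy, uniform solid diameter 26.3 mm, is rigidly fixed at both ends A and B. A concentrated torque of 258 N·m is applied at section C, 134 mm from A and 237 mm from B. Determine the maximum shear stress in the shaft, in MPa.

With uniform GJ and both ends fixed, compatibility θ_AC = θ_CB gives T_A·a = T_B·b, together with T_A + T_B = T₀.
T_A = T₀·b/(a+b) = 258.0·237/371.0 = 164.8 N·m; T_B = 93.19 N·m.
τ in each portion: τ_AC = 4.61×10^7 Pa, τ_CB = 2.61×10^7 Pa; maximum is in AC.
τ_max = T_AC·r/J = 164.8·0.0132/4.70×10^-8 = 4.614×10^7 Pa.

46.1 MPa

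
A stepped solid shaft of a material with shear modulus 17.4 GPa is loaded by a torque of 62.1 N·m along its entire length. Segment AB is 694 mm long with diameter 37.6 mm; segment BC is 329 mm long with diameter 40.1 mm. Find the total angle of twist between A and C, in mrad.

17.2 mrad

J_AB = π(0.0376)⁴/32 = 1.96×10^-7 m⁴; J_BC = π(0.0401)⁴/32 = 2.54×10^-7 m⁴.
θ = (T/G)·Σ L_i/J_i = (62.10/17.4×10⁹)·(0.694/1.96×10^-7 + 0.329/2.54×10^-7) = 0.01725 rad.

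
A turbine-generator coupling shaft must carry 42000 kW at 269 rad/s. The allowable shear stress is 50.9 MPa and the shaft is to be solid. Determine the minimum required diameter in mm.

ω = 269 rad/s, so T = P/ω = 42000×10³ / 269.0 = 156100 N·m.
For a solid shaft τ_max = 16T/(πd³), so d = (16T/(π τ_allow))^(1/3) = (16·156100/(π·5.09×10^7))^(1/3) = 0.2500 m.

250 mm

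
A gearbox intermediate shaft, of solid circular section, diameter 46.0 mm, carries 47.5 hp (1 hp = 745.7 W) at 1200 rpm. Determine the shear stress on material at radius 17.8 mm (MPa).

ω = 2π·1200/60 = 125.7 rad/s, so T = P/ω = 47.5×745.7 / 125.7 = 281.9 N·m.
J = πd⁴/32 = π(0.0460)⁴/32 = 4.396×10^-7 m⁴.
Shear stress varies linearly with radius: τ = T·r/J = 281.9 × 0.0178 / 4.396×10^-7 = 1.141×10^7 Pa.

11.4 MPa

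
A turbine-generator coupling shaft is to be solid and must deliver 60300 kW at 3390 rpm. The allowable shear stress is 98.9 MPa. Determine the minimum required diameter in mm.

ω = 2π·3390/60 = 355.0 rad/s, so T = P/ω = 60300×10³ / 355.0 = 169900 N·m.
For a solid shaft τ_max = 16T/(πd³), so d = (16T/(π τ_allow))^(1/3) = (16·169900/(π·9.89×10^7))^(1/3) = 0.2060 m.

206 mm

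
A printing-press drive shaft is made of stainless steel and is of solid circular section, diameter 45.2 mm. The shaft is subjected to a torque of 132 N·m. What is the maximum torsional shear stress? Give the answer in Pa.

J = πd⁴/32 = π(0.0452)⁴/32 = 4.098×10^-7 m⁴.
τ_max = T·r/J = 132.0 × 0.0226 / 4.098×10^-7 = 7.280×10^6 Pa.

7.28e6 Pa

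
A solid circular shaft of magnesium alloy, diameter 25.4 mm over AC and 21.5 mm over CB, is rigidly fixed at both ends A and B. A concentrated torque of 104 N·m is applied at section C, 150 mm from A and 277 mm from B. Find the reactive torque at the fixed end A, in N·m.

81.4 N·m

Compatibility: T_A·a/J_AC = T_B·b/J_CB with T_A + T_B = T₀.
J_AC = 4.09×10^-8 m⁴, J_CB = 2.10×10^-8 m⁴, so T_A = T₀·(J_AC/a)/((J_AC/a)+(J_CB/b)) = 81.38 N·m, T_B = 22.62 N·m.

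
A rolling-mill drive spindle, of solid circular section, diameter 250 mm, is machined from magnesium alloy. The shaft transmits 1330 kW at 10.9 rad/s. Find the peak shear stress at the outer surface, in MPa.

ω = 10.9 rad/s, so T = P/ω = 1330×10³ / 10.90 = 122000 N·m.
J = πd⁴/32 = π(0.250)⁴/32 = 3.835×10^-4 m⁴.
τ_max = T·r/J = 122000 × 0.125 / 3.835×10^-4 = 3.977×10^7 Pa.

39.8 MPa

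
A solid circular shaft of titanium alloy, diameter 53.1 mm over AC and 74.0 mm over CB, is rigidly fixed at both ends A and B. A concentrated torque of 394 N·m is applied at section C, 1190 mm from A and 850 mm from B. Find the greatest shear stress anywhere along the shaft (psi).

604 psi

Compatibility: T_A·a/J_AC = T_B·b/J_CB with T_A + T_B = T₀.
J_AC = 7.81×10^-7 m⁴, J_CB = 2.94×10^-6 m⁴, so T_A = T₀·(J_AC/a)/((J_AC/a)+(J_CB/b)) = 62.73 N·m, T_B = 331.3 N·m.
τ in each portion: τ_AC = 2.13×10^6 Pa, τ_CB = 4.16×10^6 Pa; maximum is in CB.
τ_max = T_CB·r/J = 331.3·0.0370/2.94×10^-6 = 4.163×10^6 Pa.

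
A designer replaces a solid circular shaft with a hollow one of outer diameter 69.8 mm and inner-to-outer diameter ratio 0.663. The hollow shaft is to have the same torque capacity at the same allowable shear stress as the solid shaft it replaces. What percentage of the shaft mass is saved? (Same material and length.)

Equal τ_max and T ⇒ the solid shaft needs d_s³ = d_o³(1−k⁴), so d_s = 69.8·(1−0.663⁴)^(1/3) = 64.98 mm.
Area ratio A_h/A_s = d_o²(1−k²)/d_s² = (1−k²)/(1−k⁴)^(2/3) = 0.6467.
Mass saving = 1 − 0.6467 = 35.3 %.

35.3 %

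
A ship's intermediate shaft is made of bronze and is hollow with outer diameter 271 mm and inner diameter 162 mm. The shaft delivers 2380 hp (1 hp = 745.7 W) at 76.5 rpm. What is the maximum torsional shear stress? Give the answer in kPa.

ω = 2π·76.5/60 = 8.011 rad/s, so T = P/ω = 2380×745.7 / 8.011 = 221500 N·m.
J = π(d_o⁴ − d_i⁴)/32 = π(0.271⁴ − 0.162⁴)/32 = 4.619×10^-4 m⁴.
τ_max = T·r/J = 221500 × 0.136 / 4.619×10^-4 = 6.499×10^7 Pa.

65000 kPa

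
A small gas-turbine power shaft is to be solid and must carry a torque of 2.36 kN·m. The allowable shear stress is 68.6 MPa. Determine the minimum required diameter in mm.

56.0 mm

For a solid shaft τ_max = 16T/(πd³), so d = (16T/(π τ_allow))^(1/3) = (16·2360/(π·6.86×10^7))^(1/3) = 0.05596 m.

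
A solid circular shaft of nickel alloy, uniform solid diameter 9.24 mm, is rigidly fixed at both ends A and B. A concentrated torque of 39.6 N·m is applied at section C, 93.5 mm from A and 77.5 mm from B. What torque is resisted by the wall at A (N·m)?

17.9 N·m

With uniform GJ and both ends fixed, compatibility θ_AC = θ_CB gives T_A·a = T_B·b, together with T_A + T_B = T₀.
T_A = T₀·b/(a+b) = 39.60·77.5/171.0 = 17.95 N·m; T_B = 21.65 N·m.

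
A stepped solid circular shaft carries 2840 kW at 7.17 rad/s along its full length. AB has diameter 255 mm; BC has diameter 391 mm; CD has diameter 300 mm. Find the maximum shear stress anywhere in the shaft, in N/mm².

ω = 7.17 rad/s, so T = P/ω = 2840×10³ / 7.170 = 396100 N·m.
Under the same torque, τ_max = 16T/(πd³) is largest where d is smallest — segment AB (d = 255 mm).
τ_max = 16·396100/(π·(0.255)³) = 1.217×10^8 Pa.

122 N/mm²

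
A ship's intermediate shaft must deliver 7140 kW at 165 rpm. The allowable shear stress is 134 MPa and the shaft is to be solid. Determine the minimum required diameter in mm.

250 mm

ω = 2π·165/60 = 17.28 rad/s, so T = P/ω = 7140×10³ / 17.28 = 413200 N·m.
For a solid shaft τ_max = 16T/(πd³), so d = (16T/(π τ_allow))^(1/3) = (16·413200/(π·1.34×10^8))^(1/3) = 0.2504 m.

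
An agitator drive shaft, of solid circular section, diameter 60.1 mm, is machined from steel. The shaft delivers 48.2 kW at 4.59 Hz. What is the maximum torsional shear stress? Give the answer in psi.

ω = 2π·4.59 = 28.84 rad/s, so T = P/ω = 48.2×10³ / 28.84 = 1671 N·m.
J = πd⁴/32 = π(0.0601)⁴/32 = 1.281×10^-6 m⁴.
τ_max = T·r/J = 1671 × 0.0301 / 1.281×10^-6 = 3.921×10^7 Pa.

5690 psi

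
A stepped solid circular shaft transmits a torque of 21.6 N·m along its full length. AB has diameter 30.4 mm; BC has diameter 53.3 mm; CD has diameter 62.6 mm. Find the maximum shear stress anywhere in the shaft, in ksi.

Under the same torque, τ_max = 16T/(πd³) is largest where d is smallest — segment AB (d = 30.4 mm).
τ_max = 16·21.60/(π·(0.0304)³) = 3.916×10^6 Pa.

0.568 ksi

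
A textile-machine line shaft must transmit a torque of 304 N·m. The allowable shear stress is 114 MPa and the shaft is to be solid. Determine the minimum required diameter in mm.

For a solid shaft τ_max = 16T/(πd³), so d = (16T/(π τ_allow))^(1/3) = (16·304.0/(π·1.14×10^8))^(1/3) = 0.02386 m.

23.9 mm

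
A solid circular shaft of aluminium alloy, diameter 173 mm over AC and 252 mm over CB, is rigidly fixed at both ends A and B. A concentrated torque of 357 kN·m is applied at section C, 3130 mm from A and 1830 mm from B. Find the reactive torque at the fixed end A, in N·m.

41000 N·m

Compatibility: T_A·a/J_AC = T_B·b/J_CB with T_A + T_B = T₀.
J_AC = 8.79×10^-5 m⁴, J_CB = 3.96×10^-4 m⁴, so T_A = T₀·(J_AC/a)/((J_AC/a)+(J_CB/b)) = 41030 N·m, T_B = 316000 N·m.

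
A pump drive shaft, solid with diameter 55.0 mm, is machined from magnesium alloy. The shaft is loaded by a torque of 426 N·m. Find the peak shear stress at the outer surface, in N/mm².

J = πd⁴/32 = π(0.0550)⁴/32 = 8.984×10^-7 m⁴.
τ_max = T·r/J = 426.0 × 0.0275 / 8.984×10^-7 = 1.304×10^7 Pa.

13.0 N/mm²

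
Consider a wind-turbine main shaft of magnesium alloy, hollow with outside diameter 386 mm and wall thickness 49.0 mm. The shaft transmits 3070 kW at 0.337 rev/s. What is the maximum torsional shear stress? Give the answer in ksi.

ω = 2π·0.337 = 2.117 rad/s, so T = P/ω = 3070×10³ / 2.117 = 1.450e6 N·m.
J = π(d_o⁴ − d_i⁴)/32 = π(0.386⁴ − 0.288⁴)/32 = 1.504×10^-3 m⁴.
τ_max = T·r/J = 1.450e6 × 0.193 / 1.504×10^-3 = 1.860×10^8 Pa.

27.0 ksi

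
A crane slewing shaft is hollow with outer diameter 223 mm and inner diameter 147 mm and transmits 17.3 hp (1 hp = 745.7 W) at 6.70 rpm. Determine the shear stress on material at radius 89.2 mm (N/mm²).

8.33 N/mm²

ω = 2π·6.70/60 = 0.7016 rad/s, so T = P/ω = 17.3×745.7 / 0.7016 = 18390 N·m.
J = π(d_o⁴ − d_i⁴)/32 = π(0.223⁴ − 0.147⁴)/32 = 1.969×10^-4 m⁴.
Shear stress varies linearly with radius: τ = T·r/J = 18390 × 0.0892 / 1.969×10^-4 = 8.328×10^6 Pa.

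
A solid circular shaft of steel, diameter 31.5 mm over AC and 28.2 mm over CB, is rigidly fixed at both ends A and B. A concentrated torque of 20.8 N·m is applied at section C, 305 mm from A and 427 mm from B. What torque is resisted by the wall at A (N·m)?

14.3 N·m

Compatibility: T_A·a/J_AC = T_B·b/J_CB with T_A + T_B = T₀.
J_AC = 9.67×10^-8 m⁴, J_CB = 6.21×10^-8 m⁴, so T_A = T₀·(J_AC/a)/((J_AC/a)+(J_CB/b)) = 14.26 N·m, T_B = 6.542 N·m.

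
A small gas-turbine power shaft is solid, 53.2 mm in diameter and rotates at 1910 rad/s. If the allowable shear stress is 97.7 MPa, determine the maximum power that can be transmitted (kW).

J = πd⁴/32 = π(0.0532)⁴/32 = 7.864×10^-7 m⁴.
T_max = τ_allow·J/r = 9.77×10^7 × 7.864×10^-7 / 0.0266 = 2888 N·m.
ω = 1910 rad/s, so P_max = T_max·ω = 5.517×10^6 W.

5520 kW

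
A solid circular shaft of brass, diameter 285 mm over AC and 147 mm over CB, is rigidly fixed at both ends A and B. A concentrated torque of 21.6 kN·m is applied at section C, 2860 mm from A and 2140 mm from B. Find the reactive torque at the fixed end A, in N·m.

19700 N·m

Compatibility: T_A·a/J_AC = T_B·b/J_CB with T_A + T_B = T₀.
J_AC = 6.48×10^-4 m⁴, J_CB = 4.58×10^-5 m⁴, so T_A = T₀·(J_AC/a)/((J_AC/a)+(J_CB/b)) = 19730 N·m, T_B = 1867 N·m.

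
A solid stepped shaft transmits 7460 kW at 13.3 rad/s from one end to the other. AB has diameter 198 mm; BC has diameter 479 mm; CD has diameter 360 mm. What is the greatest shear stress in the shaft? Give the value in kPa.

ω = 13.3 rad/s, so T = P/ω = 7460×10³ / 13.30 = 560900 N·m.
Under the same torque, τ_max = 16T/(πd³) is largest where d is smallest — segment AB (d = 198 mm).
τ_max = 16·560900/(π·(0.198)³) = 3.680×10^8 Pa.

368000 kPa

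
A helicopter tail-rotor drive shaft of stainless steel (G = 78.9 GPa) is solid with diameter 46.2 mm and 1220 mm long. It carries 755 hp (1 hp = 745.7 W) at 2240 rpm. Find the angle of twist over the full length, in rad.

0.0830 rad

ω = 2π·2240/60 = 234.6 rad/s, so T = P/ω = 755×745.7 / 234.6 = 2400 N·m.
J = πd⁴/32 = π(0.0462)⁴/32 = 4.473×10^-7 m⁴.
θ = T·L/(G·J) = 2400 × 1.22 / (78.9×10⁹ × 4.473×10^-7) = 0.08298 rad.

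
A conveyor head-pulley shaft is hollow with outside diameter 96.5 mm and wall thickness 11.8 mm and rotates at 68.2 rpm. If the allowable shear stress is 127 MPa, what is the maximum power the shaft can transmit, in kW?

J = π(d_o⁴ − d_i⁴)/32 = π(0.0965⁴ − 0.0729⁴)/32 = 5.741×10^-6 m⁴.
T_max = τ_allow·J/r = 1.27×10^8 × 5.741×10^-6 / 0.0483 = 15110 N·m.
ω = 2π·68.2/60 = 7.142 rad/s, so P_max = T_max·ω = 1.079×10^5 W.

108 kW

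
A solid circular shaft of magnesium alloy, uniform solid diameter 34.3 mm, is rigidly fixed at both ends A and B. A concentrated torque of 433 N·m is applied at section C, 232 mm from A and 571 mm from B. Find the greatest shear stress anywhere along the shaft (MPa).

38.9 MPa

With uniform GJ and both ends fixed, compatibility θ_AC = θ_CB gives T_A·a = T_B·b, together with T_A + T_B = T₀.
T_A = T₀·b/(a+b) = 433.0·571/803.0 = 307.9 N·m; T_B = 125.1 N·m.
τ in each portion: τ_AC = 3.89×10^7 Pa, τ_CB = 1.58×10^7 Pa; maximum is in AC.
τ_max = T_AC·r/J = 307.9·0.0171/1.36×10^-7 = 3.886×10^7 Pa.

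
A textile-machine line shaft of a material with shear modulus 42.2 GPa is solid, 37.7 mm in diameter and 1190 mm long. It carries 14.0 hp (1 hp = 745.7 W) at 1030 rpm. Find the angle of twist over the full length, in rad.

ω = 2π·1030/60 = 107.9 rad/s, so T = P/ω = 14.0×745.7 / 107.9 = 96.79 N·m.
J = πd⁴/32 = π(0.0377)⁴/32 = 1.983×10^-7 m⁴.
θ = T·L/(G·J) = 96.79 × 1.19 / (42.2×10⁹ × 1.983×10^-7) = 0.01376 rad.

0.0138 rad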